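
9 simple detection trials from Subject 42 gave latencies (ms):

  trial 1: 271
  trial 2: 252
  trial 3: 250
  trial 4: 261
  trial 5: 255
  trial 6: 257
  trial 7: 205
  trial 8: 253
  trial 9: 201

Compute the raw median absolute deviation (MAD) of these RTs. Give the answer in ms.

Sorted: 201, 205, 250, 252, 253, 255, 257, 261, 271 → median = 253
|x − 253|: 18, 1, 3, 8, 2, 4, 48, 0, 52
Sorted deviations: 0, 1, 2, 3, 4, 8, 18, 48, 52 → MAD = 4

4 ms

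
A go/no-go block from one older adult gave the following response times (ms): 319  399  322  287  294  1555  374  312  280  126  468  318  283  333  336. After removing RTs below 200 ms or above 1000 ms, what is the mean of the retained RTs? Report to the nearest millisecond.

Excluded: 126, 1555
Retained (n=13): Σ = 4325
Mean = 4325/13 = 332.6923

333 ms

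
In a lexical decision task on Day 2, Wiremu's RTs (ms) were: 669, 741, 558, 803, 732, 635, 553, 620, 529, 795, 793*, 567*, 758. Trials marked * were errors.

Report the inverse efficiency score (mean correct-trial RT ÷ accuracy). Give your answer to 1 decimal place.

Correct trials (n=11): 669, 741, 558, 803, 732, 635, 553, 620, 529, 795, 758
Mean correct RT = 7393/11 = 672.0909 ms
Proportion correct = 11/13
IES = 672.0909 / (11/13) = 794.289 ms

794.3 ms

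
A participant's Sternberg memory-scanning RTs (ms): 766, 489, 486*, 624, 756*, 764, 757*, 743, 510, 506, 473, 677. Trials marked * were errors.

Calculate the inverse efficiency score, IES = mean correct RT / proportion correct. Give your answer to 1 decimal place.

822.5 ms

Correct trials (n=9): 766, 489, 624, 764, 743, 510, 506, 473, 677
Mean correct RT = 5552/9 = 616.8889 ms
Proportion correct = 9/12
IES = 616.8889 / (9/12) = 822.519 ms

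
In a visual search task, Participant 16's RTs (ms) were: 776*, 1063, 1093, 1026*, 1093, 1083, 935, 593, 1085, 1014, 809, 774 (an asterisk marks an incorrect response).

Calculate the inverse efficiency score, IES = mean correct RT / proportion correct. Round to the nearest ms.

Correct trials (n=10): 1063, 1093, 1093, 1083, 935, 593, 1085, 1014, 809, 774
Mean correct RT = 9542/10 = 954.2000 ms
Proportion correct = 10/12
IES = 954.2000 / (10/12) = 1145.040 ms

1145 ms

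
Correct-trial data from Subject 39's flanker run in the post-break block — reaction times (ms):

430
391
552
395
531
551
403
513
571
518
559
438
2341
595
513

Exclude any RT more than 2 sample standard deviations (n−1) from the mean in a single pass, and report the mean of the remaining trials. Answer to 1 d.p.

497.1 ms

n = 15, ΣRT = 9301, M = 620.067
Σ(x−M)² = 3238574.93; s = √(3238574.93/14) = 480.964
Cutoffs: 620.067 ± 2·480.964 → [-341.9, 1582.0]
Outside: 2341 → excluded.
Retained (n=14): Σ = 6960, mean = 6960/14 = 497.143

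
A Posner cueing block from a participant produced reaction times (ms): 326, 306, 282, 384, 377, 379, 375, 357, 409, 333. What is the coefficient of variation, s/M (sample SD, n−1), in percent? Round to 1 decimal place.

n = 10, Σ = 3528, M = 352.8000
Σ(x−M)² = 14227.600; s = √(14227.600/9) = 39.7598
CV = 39.7598 / 352.8000 = 0.11270 = 11.270%

11.3%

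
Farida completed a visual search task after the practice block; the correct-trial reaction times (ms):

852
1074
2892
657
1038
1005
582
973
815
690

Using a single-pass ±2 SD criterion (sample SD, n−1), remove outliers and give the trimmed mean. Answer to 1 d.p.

854.0 ms

n = 10, ΣRT = 10578, M = 1057.800
Σ(x−M)² = 3998531.60; s = √(3998531.60/9) = 666.544
Cutoffs: 1057.800 ± 2·666.544 → [-275.3, 2390.9]
Outside: 2892 → excluded.
Retained (n=9): Σ = 7686, mean = 7686/9 = 854.000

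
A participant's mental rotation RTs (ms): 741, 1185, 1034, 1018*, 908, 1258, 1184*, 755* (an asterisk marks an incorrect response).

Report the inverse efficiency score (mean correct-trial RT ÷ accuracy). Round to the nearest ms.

1640 ms

Correct trials (n=5): 741, 1185, 1034, 908, 1258
Mean correct RT = 5126/5 = 1025.2000 ms
Proportion correct = 5/8
IES = 1025.2000 / (5/8) = 1640.320 ms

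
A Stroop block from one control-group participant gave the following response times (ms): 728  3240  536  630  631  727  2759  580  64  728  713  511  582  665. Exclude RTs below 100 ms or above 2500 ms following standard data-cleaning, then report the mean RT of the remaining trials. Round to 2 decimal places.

Excluded: 64, 2759, 3240
Retained (n=11): Σ = 7031
Mean = 7031/11 = 639.1818

639.18 ms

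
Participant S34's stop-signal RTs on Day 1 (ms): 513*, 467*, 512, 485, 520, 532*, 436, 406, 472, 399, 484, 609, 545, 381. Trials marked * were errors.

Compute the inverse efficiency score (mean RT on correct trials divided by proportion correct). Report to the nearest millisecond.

Correct trials (n=11): 512, 485, 520, 436, 406, 472, 399, 484, 609, 545, 381
Mean correct RT = 5249/11 = 477.1818 ms
Proportion correct = 11/14
IES = 477.1818 / (11/14) = 607.322 ms

607 ms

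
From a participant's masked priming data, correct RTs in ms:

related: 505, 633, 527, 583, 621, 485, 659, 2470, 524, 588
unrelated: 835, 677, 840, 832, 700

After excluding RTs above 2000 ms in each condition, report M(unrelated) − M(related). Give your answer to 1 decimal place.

207.4 ms

related: exclude 2470
M(related) = 5125/9 = 569.444
M(unrelated) = 3884/5 = 776.800
Difference = 776.800 − 569.444 = 207.356 ms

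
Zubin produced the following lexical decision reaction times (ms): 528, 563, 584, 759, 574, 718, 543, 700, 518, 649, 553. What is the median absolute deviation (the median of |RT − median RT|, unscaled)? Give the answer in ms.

46 ms

Sorted: 518, 528, 543, 553, 563, 574, 584, 649, 700, 718, 759 → median = 574
|x − 574|: 46, 11, 10, 185, 0, 144, 31, 126, 56, 75, 21
Sorted deviations: 0, 10, 11, 21, 31, 46, 56, 75, 126, 144, 185 → MAD = 46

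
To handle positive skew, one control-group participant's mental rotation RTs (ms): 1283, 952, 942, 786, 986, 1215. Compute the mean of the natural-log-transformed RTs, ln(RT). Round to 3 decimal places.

ln(RT): 7.1570, 6.8586, 6.8480, 6.6670, 6.8937, 7.1025
Σ ln(RT) = 41.5266
Mean = 41.5266/6 = 6.92111

6.921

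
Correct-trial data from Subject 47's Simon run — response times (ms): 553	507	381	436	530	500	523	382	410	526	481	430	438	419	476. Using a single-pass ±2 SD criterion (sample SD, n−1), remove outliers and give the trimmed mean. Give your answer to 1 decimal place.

466.1 ms

n = 15, ΣRT = 6992, M = 466.133
Σ(x−M)² = 44281.73; s = √(44281.73/14) = 56.240
Cutoffs: 466.133 ± 2·56.240 → [353.7, 578.6]
No RTs fall outside the cutoffs; all 15 retained. Mean = 6992/15 = 466.133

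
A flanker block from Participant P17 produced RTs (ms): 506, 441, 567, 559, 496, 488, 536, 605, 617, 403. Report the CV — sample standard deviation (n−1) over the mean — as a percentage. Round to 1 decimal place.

13.1%

n = 10, Σ = 5218, M = 521.8000
Σ(x−M)² = 42313.600; s = √(42313.600/9) = 68.5676
CV = 68.5676 / 521.8000 = 0.13141 = 13.141%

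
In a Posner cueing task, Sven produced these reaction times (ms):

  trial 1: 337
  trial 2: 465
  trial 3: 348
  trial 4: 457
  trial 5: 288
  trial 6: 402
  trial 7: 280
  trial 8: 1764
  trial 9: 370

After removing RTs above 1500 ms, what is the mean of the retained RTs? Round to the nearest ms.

Excluded: 1764
Retained (n=8): Σ = 2947
Mean = 2947/8 = 368.3750

368 ms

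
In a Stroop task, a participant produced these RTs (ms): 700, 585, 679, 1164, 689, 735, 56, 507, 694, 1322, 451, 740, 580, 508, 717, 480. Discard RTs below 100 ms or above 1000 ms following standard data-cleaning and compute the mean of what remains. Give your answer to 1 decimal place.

620.4 ms

Excluded: 56, 1164, 1322
Retained (n=13): Σ = 8065
Mean = 8065/13 = 620.3846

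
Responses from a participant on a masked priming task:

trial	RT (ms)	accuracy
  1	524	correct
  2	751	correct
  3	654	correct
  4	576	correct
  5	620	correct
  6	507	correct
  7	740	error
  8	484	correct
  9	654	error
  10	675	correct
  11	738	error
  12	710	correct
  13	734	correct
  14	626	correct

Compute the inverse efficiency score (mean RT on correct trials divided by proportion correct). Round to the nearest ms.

Correct trials (n=11): 524, 751, 654, 576, 620, 507, 484, 675, 710, 734, 626
Mean correct RT = 6861/11 = 623.7273 ms
Proportion correct = 11/14
IES = 623.7273 / (11/14) = 793.835 ms

794 ms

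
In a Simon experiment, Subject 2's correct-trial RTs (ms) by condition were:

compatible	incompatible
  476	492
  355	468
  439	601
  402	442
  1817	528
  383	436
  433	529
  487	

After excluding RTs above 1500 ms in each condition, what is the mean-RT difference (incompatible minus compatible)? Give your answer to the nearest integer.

compatible: exclude 1817
M(compatible) = 2975/7 = 425.000
M(incompatible) = 3496/7 = 499.429
Difference = 499.429 − 425.000 = 74.429 ms

74 ms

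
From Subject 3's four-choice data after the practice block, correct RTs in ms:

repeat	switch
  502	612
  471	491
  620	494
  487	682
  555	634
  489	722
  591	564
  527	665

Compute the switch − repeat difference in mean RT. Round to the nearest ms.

M(repeat) = 4242/8 = 530.250
M(switch) = 4864/8 = 608.000
Difference = 608.000 − 530.250 = 77.750 ms

78 ms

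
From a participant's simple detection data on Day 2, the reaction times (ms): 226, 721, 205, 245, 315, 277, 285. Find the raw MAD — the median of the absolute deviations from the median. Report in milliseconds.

38 ms

Sorted: 205, 226, 245, 277, 285, 315, 721 → median = 277
|x − 277|: 51, 444, 72, 32, 38, 0, 8
Sorted deviations: 0, 8, 32, 38, 51, 72, 444 → MAD = 38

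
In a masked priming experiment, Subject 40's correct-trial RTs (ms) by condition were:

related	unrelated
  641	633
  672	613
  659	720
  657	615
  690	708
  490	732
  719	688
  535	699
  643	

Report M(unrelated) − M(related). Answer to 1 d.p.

42.0 ms

M(related) = 5706/9 = 634.000
M(unrelated) = 5408/8 = 676.000
Difference = 676.000 − 634.000 = 42.000 ms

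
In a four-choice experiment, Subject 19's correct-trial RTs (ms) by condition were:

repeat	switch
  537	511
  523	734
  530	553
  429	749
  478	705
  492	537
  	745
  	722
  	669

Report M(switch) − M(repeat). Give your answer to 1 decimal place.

M(repeat) = 2989/6 = 498.167
M(switch) = 5925/9 = 658.333
Difference = 658.333 − 498.167 = 160.167 ms

160.2 ms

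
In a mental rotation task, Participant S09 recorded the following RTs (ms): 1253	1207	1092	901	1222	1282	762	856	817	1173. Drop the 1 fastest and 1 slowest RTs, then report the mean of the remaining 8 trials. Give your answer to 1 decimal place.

Sorted: 762, 817, 856, 901, 1092, 1173, 1207, 1222, 1253, 1282
Drop lowest 1 (762) and highest 1 (1282)
Remaining (n=8): Σ = 8521, mean = 8521/8 = 1065.125

1065.1 ms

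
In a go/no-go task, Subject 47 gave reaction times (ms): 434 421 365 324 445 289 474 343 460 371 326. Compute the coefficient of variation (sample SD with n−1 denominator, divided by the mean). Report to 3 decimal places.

n = 11, Σ = 4252, M = 386.5455
Σ(x−M)² = 39594.727; s = √(39594.727/10) = 62.9243
CV = 62.9243 / 386.5455 = 0.16279

0.163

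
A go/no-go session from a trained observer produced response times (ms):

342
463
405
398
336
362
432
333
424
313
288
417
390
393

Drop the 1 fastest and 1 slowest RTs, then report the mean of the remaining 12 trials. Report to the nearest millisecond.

Sorted: 288, 313, 333, 336, 342, 362, 390, 393, 398, 405, 417, 424, 432, 463
Drop lowest 1 (288) and highest 1 (463)
Remaining (n=12): Σ = 4545, mean = 4545/12 = 378.750

379 ms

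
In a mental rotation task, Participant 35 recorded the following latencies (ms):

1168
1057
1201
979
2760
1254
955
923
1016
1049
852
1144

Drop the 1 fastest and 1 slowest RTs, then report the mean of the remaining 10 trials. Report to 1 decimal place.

1074.6 ms

Sorted: 852, 923, 955, 979, 1016, 1049, 1057, 1144, 1168, 1201, 1254, 2760
Drop lowest 1 (852) and highest 1 (2760)
Remaining (n=10): Σ = 10746, mean = 10746/10 = 1074.600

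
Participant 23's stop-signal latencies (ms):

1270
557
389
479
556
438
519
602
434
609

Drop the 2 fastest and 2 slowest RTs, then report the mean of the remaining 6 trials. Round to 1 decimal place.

Sorted: 389, 434, 438, 479, 519, 556, 557, 602, 609, 1270
Drop lowest 2 (389, 434) and highest 2 (609, 1270)
Remaining (n=6): Σ = 3151, mean = 3151/6 = 525.167

525.2 ms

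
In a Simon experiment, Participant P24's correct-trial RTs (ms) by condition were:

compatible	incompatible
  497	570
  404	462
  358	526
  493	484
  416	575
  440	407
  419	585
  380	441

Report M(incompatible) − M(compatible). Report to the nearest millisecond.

M(compatible) = 3407/8 = 425.875
M(incompatible) = 4050/8 = 506.250
Difference = 506.250 − 425.875 = 80.375 ms

80 ms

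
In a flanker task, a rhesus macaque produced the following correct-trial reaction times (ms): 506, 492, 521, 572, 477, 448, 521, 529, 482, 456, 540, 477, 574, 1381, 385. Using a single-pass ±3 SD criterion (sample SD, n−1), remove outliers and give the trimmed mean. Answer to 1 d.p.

n = 15, ΣRT = 8361, M = 557.400
Σ(x−M)² = 760069.60; s = √(760069.60/14) = 233.004
Cutoffs: 557.400 ± 3·233.004 → [-141.6, 1256.4]
Outside: 1381 → excluded.
Retained (n=14): Σ = 6980, mean = 6980/14 = 498.571

498.6 ms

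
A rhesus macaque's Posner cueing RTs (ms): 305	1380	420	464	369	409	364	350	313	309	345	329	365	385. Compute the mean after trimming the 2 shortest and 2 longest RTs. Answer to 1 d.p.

364.9 ms

Sorted: 305, 309, 313, 329, 345, 350, 364, 365, 369, 385, 409, 420, 464, 1380
Drop lowest 2 (305, 309) and highest 2 (464, 1380)
Remaining (n=10): Σ = 3649, mean = 3649/10 = 364.900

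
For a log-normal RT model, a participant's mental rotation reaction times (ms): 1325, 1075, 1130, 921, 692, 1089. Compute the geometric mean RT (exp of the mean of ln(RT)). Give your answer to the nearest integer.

1019 ms

ln(RT): 7.1892, 6.9801, 7.0300, 6.8255, 6.5396, 6.9930
Mean ln(RT) = 41.5573/6 = 6.92621
Geometric mean = exp(6.92621) = 1018.63 ms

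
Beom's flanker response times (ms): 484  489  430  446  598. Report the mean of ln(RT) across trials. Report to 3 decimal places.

ln(RT): 6.1821, 6.1924, 6.0638, 6.1003, 6.3936
Σ ln(RT) = 30.9321
Mean = 30.9321/5 = 6.18643

6.186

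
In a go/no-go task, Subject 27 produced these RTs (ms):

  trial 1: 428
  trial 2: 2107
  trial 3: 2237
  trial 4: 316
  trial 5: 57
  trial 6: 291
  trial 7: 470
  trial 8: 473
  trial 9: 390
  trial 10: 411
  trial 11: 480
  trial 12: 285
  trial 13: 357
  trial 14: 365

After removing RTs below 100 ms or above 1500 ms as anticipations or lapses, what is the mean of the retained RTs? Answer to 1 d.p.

Excluded: 57, 2107, 2237
Retained (n=11): Σ = 4266
Mean = 4266/11 = 387.8182

387.8 ms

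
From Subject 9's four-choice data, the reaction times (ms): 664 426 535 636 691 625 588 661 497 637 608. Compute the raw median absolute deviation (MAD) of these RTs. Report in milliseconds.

37 ms

Sorted: 426, 497, 535, 588, 608, 625, 636, 637, 661, 664, 691 → median = 625
|x − 625|: 39, 199, 90, 11, 66, 0, 37, 36, 128, 12, 17
Sorted deviations: 0, 11, 12, 17, 36, 37, 39, 66, 90, 128, 199 → MAD = 37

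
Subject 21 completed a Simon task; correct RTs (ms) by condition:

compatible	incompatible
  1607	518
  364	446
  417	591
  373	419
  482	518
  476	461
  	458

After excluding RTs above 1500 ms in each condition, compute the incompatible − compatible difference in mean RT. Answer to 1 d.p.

64.9 ms

compatible: exclude 1607
M(compatible) = 2112/5 = 422.400
M(incompatible) = 3411/7 = 487.286
Difference = 487.286 − 422.400 = 64.886 ms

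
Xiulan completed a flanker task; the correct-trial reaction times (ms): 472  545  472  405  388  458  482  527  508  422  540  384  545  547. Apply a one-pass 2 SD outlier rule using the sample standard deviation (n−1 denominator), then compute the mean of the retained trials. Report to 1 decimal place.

n = 14, ΣRT = 6695, M = 478.214
Σ(x−M)² = 46772.36; s = √(46772.36/13) = 59.982
Cutoffs: 478.214 ± 2·59.982 → [358.2, 598.2]
No RTs fall outside the cutoffs; all 14 retained. Mean = 6695/14 = 478.214

478.2 ms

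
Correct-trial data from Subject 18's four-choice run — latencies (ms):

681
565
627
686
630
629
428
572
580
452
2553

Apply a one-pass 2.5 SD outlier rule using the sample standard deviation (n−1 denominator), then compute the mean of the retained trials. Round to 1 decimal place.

585.0 ms

n = 11, ΣRT = 8403, M = 763.909
Σ(x−M)² = 3589004.91; s = √(3589004.91/10) = 599.083
Cutoffs: 763.909 ± 2.5·599.083 → [-733.8, 2261.6]
Outside: 2553 → excluded.
Retained (n=10): Σ = 5850, mean = 5850/10 = 585.000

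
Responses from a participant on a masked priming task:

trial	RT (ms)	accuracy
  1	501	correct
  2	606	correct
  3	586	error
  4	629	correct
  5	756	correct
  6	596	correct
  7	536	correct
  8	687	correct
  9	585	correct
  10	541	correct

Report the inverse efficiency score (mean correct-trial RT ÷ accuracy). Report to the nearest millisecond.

671 ms

Correct trials (n=9): 501, 606, 629, 756, 596, 536, 687, 585, 541
Mean correct RT = 5437/9 = 604.1111 ms
Proportion correct = 9/10
IES = 604.1111 / (9/10) = 671.235 ms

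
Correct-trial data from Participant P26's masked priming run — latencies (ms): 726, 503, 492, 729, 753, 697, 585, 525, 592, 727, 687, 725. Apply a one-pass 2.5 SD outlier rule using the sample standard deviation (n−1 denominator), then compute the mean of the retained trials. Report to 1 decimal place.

n = 12, ΣRT = 7741, M = 645.083
Σ(x−M)² = 107254.92; s = √(107254.92/11) = 98.744
Cutoffs: 645.083 ± 2.5·98.744 → [398.2, 891.9]
No RTs fall outside the cutoffs; all 12 retained. Mean = 7741/12 = 645.083

645.1 ms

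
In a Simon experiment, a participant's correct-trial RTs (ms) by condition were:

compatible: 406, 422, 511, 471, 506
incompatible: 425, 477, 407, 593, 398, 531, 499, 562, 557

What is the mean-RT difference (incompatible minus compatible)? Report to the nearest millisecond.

M(compatible) = 2316/5 = 463.200
M(incompatible) = 4449/9 = 494.333
Difference = 494.333 − 463.200 = 31.133 ms

31 ms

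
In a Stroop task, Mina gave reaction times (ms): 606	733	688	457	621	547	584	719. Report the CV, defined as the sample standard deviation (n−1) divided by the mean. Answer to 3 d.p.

n = 8, Σ = 4955, M = 619.3750
Σ(x−M)² = 60581.875; s = √(60581.875/7) = 93.0299
CV = 93.0299 / 619.3750 = 0.15020

0.150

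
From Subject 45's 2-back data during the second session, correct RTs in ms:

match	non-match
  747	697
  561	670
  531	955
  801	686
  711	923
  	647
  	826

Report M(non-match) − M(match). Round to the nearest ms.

M(match) = 3351/5 = 670.200
M(non-match) = 5404/7 = 772.000
Difference = 772.000 − 670.200 = 101.800 ms

102 ms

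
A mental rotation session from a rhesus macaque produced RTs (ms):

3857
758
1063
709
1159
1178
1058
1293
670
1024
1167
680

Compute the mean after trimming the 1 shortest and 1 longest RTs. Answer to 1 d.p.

1008.9 ms

Sorted: 670, 680, 709, 758, 1024, 1058, 1063, 1159, 1167, 1178, 1293, 3857
Drop lowest 1 (670) and highest 1 (3857)
Remaining (n=10): Σ = 10089, mean = 10089/10 = 1008.900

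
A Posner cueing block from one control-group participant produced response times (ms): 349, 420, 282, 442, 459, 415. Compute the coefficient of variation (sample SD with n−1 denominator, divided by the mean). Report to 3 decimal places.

0.169

n = 6, Σ = 2367, M = 394.5000
Σ(x−M)² = 22213.500; s = √(22213.500/5) = 66.6536
CV = 66.6536 / 394.5000 = 0.16896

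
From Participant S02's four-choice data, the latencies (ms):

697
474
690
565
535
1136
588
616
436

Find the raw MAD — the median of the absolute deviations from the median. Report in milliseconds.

Sorted: 436, 474, 535, 565, 588, 616, 690, 697, 1136 → median = 588
|x − 588|: 109, 114, 102, 23, 53, 548, 0, 28, 152
Sorted deviations: 0, 23, 28, 53, 102, 109, 114, 152, 548 → MAD = 102

102 ms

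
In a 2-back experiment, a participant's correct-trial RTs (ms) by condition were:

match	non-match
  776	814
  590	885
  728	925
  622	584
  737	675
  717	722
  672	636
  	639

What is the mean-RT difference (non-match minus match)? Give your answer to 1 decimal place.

43.3 ms

M(match) = 4842/7 = 691.714
M(non-match) = 5880/8 = 735.000
Difference = 735.000 − 691.714 = 43.286 ms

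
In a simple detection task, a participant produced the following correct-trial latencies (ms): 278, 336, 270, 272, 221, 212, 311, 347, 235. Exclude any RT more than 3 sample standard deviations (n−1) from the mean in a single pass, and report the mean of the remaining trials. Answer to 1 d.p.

275.8 ms

n = 9, ΣRT = 2482, M = 275.778
Σ(x−M)² = 18723.56; s = √(18723.56/8) = 48.378
Cutoffs: 275.778 ± 3·48.378 → [130.6, 420.9]
No RTs fall outside the cutoffs; all 9 retained. Mean = 2482/9 = 275.778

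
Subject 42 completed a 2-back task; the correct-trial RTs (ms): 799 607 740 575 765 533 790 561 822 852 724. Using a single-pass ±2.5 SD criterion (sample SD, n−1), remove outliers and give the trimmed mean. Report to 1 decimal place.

n = 11, ΣRT = 7768, M = 706.182
Σ(x−M)² = 133353.64; s = √(133353.64/10) = 115.479
Cutoffs: 706.182 ± 2.5·115.479 → [417.5, 994.9]
No RTs fall outside the cutoffs; all 11 retained. Mean = 7768/11 = 706.182

706.2 ms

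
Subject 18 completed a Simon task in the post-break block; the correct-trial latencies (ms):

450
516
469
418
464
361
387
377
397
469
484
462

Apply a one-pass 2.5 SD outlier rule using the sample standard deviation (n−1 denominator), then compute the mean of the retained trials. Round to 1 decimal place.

437.8 ms

n = 12, ΣRT = 5254, M = 437.833
Σ(x−M)² = 25849.67; s = √(25849.67/11) = 48.476
Cutoffs: 437.833 ± 2.5·48.476 → [316.6, 559.0]
No RTs fall outside the cutoffs; all 12 retained. Mean = 5254/12 = 437.833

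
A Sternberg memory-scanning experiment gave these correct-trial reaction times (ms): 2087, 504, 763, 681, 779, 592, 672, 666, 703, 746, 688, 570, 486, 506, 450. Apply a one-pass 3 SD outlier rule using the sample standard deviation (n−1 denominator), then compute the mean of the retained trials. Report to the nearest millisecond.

n = 15, ΣRT = 10893, M = 726.200
Σ(x−M)² = 2141164.40; s = √(2141164.40/14) = 391.076
Cutoffs: 726.200 ± 3·391.076 → [-447.0, 1899.4]
Outside: 2087 → excluded.
Retained (n=14): Σ = 8806, mean = 8806/14 = 629.000

629 ms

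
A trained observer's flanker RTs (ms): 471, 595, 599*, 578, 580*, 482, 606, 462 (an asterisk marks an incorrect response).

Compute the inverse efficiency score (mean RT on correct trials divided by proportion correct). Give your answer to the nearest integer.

Correct trials (n=6): 471, 595, 578, 482, 606, 462
Mean correct RT = 3194/6 = 532.3333 ms
Proportion correct = 6/8
IES = 532.3333 / (6/8) = 709.778 ms

710 ms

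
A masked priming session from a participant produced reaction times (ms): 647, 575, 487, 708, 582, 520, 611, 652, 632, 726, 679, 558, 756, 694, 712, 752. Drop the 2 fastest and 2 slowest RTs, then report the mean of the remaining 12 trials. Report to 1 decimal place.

648.0 ms

Sorted: 487, 520, 558, 575, 582, 611, 632, 647, 652, 679, 694, 708, 712, 726, 752, 756
Drop lowest 2 (487, 520) and highest 2 (752, 756)
Remaining (n=12): Σ = 7776, mean = 7776/12 = 648.000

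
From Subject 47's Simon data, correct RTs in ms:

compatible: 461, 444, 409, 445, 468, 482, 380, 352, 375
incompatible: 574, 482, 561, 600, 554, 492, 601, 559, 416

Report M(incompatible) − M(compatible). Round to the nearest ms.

114 ms

M(compatible) = 3816/9 = 424.000
M(incompatible) = 4839/9 = 537.667
Difference = 537.667 − 424.000 = 113.667 ms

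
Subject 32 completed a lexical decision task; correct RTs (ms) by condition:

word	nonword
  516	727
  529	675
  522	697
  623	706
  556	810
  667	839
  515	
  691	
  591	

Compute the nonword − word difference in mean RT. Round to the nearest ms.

M(word) = 5210/9 = 578.889
M(nonword) = 4454/6 = 742.333
Difference = 742.333 − 578.889 = 163.444 ms

163 ms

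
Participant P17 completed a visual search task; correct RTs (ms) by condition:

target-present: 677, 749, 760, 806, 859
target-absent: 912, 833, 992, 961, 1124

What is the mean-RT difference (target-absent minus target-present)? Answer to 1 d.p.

M(target-present) = 3851/5 = 770.200
M(target-absent) = 4822/5 = 964.400
Difference = 964.400 − 770.200 = 194.200 ms

194.2 ms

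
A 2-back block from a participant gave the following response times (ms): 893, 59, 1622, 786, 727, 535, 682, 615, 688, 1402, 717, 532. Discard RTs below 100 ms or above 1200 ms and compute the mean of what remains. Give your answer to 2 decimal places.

686.11 ms

Excluded: 59, 1402, 1622
Retained (n=9): Σ = 6175
Mean = 6175/9 = 686.1111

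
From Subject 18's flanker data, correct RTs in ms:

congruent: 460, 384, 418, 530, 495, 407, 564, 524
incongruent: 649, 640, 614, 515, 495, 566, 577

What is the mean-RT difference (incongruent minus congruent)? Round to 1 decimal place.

106.7 ms

M(congruent) = 3782/8 = 472.750
M(incongruent) = 4056/7 = 579.429
Difference = 579.429 − 472.750 = 106.679 ms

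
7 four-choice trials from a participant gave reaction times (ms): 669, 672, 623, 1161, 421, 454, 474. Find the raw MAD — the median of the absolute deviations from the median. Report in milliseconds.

149 ms

Sorted: 421, 454, 474, 623, 669, 672, 1161 → median = 623
|x − 623|: 46, 49, 0, 538, 202, 169, 149
Sorted deviations: 0, 46, 49, 149, 169, 202, 538 → MAD = 149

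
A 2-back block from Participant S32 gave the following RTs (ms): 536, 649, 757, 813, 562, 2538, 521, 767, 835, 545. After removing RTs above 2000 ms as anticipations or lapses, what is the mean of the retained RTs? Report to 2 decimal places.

Excluded: 2538
Retained (n=9): Σ = 5985
Mean = 5985/9 = 665.0000

665.00 ms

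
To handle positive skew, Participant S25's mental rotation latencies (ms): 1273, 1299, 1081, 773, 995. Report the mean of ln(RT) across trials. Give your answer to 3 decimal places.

ln(RT): 7.1491, 7.1694, 6.9856, 6.6503, 6.9027
Σ ln(RT) = 34.8571
Mean = 34.8571/5 = 6.97143

6.971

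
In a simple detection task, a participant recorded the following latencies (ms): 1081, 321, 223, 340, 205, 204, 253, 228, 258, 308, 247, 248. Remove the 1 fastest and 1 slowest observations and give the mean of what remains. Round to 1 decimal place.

263.1 ms

Sorted: 204, 205, 223, 228, 247, 248, 253, 258, 308, 321, 340, 1081
Drop lowest 1 (204) and highest 1 (1081)
Remaining (n=10): Σ = 2631, mean = 2631/10 = 263.100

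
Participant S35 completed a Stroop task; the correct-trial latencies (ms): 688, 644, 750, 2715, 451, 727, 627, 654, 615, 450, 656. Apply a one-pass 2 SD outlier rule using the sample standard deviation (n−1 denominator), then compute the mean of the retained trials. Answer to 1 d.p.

n = 11, ΣRT = 8977, M = 816.091
Σ(x−M)² = 4059592.91; s = √(4059592.91/10) = 637.149
Cutoffs: 816.091 ± 2·637.149 → [-458.2, 2090.4]
Outside: 2715 → excluded.
Retained (n=10): Σ = 6262, mean = 6262/10 = 626.200

626.2 ms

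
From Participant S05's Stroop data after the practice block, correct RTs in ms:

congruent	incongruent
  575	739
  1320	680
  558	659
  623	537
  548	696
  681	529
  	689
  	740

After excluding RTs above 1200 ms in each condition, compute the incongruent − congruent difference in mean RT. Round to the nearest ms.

congruent: exclude 1320
M(congruent) = 2985/5 = 597.000
M(incongruent) = 5269/8 = 658.625
Difference = 658.625 − 597.000 = 61.625 ms

62 ms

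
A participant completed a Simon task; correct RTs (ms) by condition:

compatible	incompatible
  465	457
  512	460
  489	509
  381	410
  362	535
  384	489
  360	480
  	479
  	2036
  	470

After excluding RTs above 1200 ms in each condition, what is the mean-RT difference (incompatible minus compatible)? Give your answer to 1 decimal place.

incompatible: exclude 2036
M(compatible) = 2953/7 = 421.857
M(incompatible) = 4289/9 = 476.556
Difference = 476.556 − 421.857 = 54.698 ms

54.7 ms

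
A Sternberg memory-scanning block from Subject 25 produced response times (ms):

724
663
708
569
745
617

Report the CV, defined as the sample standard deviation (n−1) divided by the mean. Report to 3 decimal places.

0.101

n = 6, Σ = 4026, M = 671.0000
Σ(x−M)² = 23038.000; s = √(23038.000/5) = 67.8793
CV = 67.8793 / 671.0000 = 0.10116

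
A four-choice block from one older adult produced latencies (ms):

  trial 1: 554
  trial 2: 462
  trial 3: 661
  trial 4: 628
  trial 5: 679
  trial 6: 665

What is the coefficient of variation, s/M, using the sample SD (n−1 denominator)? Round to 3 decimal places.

n = 6, Σ = 3649, M = 608.1667
Σ(x−M)² = 35730.833; s = √(35730.833/5) = 84.5350
CV = 84.5350 / 608.1667 = 0.13900

0.139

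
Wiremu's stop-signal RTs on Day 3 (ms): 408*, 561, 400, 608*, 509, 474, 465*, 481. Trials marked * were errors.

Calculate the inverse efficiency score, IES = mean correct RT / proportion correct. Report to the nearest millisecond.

Correct trials (n=5): 561, 400, 509, 474, 481
Mean correct RT = 2425/5 = 485.0000 ms
Proportion correct = 5/8
IES = 485.0000 / (5/8) = 776.000 ms

776 ms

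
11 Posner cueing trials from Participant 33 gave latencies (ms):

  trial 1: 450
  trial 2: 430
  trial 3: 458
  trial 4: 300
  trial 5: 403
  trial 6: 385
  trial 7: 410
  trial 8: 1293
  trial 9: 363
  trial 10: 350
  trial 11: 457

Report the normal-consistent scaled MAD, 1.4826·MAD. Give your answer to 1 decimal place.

69.7 ms

Sorted: 300, 350, 363, 385, 403, 410, 430, 450, 457, 458, 1293 → median = 410
|x − 410| sorted: 0, 7, 20, 25, 40, 47, 47, 48, 60, 110, 883 → MAD = 47
Robust SD ≈ 1.4826 × 47 = 69.682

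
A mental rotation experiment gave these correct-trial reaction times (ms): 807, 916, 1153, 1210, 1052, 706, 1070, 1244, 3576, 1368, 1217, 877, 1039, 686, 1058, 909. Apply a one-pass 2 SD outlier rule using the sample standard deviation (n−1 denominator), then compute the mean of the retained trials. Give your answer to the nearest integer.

n = 16, ΣRT = 18888, M = 1180.500
Σ(x−M)² = 6689286.00; s = √(6689286.00/15) = 667.797
Cutoffs: 1180.500 ± 2·667.797 → [-155.1, 2516.1]
Outside: 3576 → excluded.
Retained (n=15): Σ = 15312, mean = 15312/15 = 1020.800

1021 ms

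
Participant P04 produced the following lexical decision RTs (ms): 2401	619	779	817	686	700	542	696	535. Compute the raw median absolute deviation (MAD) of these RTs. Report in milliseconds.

Sorted: 535, 542, 619, 686, 696, 700, 779, 817, 2401 → median = 696
|x − 696|: 1705, 77, 83, 121, 10, 4, 154, 0, 161
Sorted deviations: 0, 4, 10, 77, 83, 121, 154, 161, 1705 → MAD = 83

83 ms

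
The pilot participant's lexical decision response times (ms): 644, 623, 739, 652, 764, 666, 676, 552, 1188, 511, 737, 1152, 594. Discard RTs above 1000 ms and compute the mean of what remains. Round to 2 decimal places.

Excluded: 1152, 1188
Retained (n=11): Σ = 7158
Mean = 7158/11 = 650.7273

650.73 ms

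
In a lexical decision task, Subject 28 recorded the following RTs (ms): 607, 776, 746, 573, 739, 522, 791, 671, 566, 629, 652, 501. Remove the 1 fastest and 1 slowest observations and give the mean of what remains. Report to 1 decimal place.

Sorted: 501, 522, 566, 573, 607, 629, 652, 671, 739, 746, 776, 791
Drop lowest 1 (501) and highest 1 (791)
Remaining (n=10): Σ = 6481, mean = 6481/10 = 648.100

648.1 ms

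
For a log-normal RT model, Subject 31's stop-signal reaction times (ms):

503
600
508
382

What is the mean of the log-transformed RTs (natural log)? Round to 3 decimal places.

ln(RT): 6.2206, 6.3969, 6.2305, 5.9454
Σ ln(RT) = 24.7934
Mean = 24.7934/4 = 6.19836

6.198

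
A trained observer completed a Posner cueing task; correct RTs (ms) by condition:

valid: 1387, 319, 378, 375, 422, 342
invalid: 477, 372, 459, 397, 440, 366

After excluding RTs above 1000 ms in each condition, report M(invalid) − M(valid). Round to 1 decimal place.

51.3 ms

valid: exclude 1387
M(valid) = 1836/5 = 367.200
M(invalid) = 2511/6 = 418.500
Difference = 418.500 − 367.200 = 51.300 ms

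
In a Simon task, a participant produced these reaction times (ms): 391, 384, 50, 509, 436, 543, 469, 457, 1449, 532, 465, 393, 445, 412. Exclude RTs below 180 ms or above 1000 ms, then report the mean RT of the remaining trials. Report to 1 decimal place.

Excluded: 50, 1449
Retained (n=12): Σ = 5436
Mean = 5436/12 = 453.0000

453.0 ms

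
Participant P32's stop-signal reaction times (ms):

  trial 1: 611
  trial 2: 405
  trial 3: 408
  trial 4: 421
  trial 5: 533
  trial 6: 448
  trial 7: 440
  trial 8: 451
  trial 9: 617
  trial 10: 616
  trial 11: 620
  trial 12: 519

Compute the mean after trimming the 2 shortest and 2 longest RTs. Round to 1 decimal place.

Sorted: 405, 408, 421, 440, 448, 451, 519, 533, 611, 616, 617, 620
Drop lowest 2 (405, 408) and highest 2 (617, 620)
Remaining (n=8): Σ = 4039, mean = 4039/8 = 504.875

504.9 ms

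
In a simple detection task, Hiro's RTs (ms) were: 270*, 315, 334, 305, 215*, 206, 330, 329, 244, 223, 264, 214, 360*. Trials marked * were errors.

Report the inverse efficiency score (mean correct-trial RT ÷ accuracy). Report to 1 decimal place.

Correct trials (n=10): 315, 334, 305, 206, 330, 329, 244, 223, 264, 214
Mean correct RT = 2764/10 = 276.4000 ms
Proportion correct = 10/13
IES = 276.4000 / (10/13) = 359.320 ms

359.3 ms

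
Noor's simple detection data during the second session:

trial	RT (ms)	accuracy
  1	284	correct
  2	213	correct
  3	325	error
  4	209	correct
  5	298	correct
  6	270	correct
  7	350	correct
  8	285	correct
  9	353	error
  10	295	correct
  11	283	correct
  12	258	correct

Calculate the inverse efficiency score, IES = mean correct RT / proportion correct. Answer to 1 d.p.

Correct trials (n=10): 284, 213, 209, 298, 270, 350, 285, 295, 283, 258
Mean correct RT = 2745/10 = 274.5000 ms
Proportion correct = 10/12
IES = 274.5000 / (10/12) = 329.400 ms

329.4 ms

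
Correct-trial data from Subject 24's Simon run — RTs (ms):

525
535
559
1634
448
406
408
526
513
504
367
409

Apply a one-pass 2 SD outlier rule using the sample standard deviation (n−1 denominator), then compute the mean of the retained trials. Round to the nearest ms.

n = 12, ΣRT = 6834, M = 569.500
Σ(x−M)² = 1280159.00; s = √(1280159.00/11) = 341.142
Cutoffs: 569.500 ± 2·341.142 → [-112.8, 1251.8]
Outside: 1634 → excluded.
Retained (n=11): Σ = 5200, mean = 5200/11 = 472.727

473 ms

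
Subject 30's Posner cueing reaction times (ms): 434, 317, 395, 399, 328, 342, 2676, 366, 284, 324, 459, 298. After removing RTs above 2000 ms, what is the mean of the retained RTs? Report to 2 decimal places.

358.73 ms

Excluded: 2676
Retained (n=11): Σ = 3946
Mean = 3946/11 = 358.7273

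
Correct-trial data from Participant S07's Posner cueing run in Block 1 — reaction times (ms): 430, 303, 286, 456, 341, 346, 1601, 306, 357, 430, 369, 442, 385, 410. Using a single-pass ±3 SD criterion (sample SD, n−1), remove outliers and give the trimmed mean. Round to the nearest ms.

374 ms

n = 14, ΣRT = 6462, M = 461.571
Σ(x−M)² = 1436799.43; s = √(1436799.43/13) = 332.450
Cutoffs: 461.571 ± 3·332.450 → [-535.8, 1458.9]
Outside: 1601 → excluded.
Retained (n=13): Σ = 4861, mean = 4861/13 = 373.923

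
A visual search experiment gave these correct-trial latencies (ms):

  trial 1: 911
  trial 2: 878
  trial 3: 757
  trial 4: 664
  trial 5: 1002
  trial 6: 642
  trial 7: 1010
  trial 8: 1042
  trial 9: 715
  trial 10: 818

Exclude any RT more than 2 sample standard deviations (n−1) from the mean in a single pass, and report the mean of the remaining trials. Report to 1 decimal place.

n = 10, ΣRT = 8439, M = 843.900
Σ(x−M)² = 195458.90; s = √(195458.90/9) = 147.369
Cutoffs: 843.900 ± 2·147.369 → [549.2, 1138.6]
No RTs fall outside the cutoffs; all 10 retained. Mean = 8439/10 = 843.900

843.9 ms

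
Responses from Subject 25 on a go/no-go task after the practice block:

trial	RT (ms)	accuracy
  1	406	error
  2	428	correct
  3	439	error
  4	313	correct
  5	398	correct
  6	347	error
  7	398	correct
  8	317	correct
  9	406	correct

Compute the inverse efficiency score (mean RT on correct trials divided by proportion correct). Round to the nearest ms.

Correct trials (n=6): 428, 313, 398, 398, 317, 406
Mean correct RT = 2260/6 = 376.6667 ms
Proportion correct = 6/9
IES = 376.6667 / (6/9) = 565.000 ms

565 ms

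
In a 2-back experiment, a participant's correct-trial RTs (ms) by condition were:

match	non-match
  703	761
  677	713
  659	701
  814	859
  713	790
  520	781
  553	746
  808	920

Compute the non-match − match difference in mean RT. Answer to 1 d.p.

M(match) = 5447/8 = 680.875
M(non-match) = 6271/8 = 783.875
Difference = 783.875 − 680.875 = 103.000 ms

103.0 ms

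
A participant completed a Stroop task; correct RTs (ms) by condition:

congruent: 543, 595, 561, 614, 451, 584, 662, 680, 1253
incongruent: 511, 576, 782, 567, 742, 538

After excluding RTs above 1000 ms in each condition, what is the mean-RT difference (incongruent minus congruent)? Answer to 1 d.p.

congruent: exclude 1253
M(congruent) = 4690/8 = 586.250
M(incongruent) = 3716/6 = 619.333
Difference = 619.333 − 586.250 = 33.083 ms

33.1 ms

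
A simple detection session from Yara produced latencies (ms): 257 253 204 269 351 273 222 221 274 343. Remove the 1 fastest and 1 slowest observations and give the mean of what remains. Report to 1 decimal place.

Sorted: 204, 221, 222, 253, 257, 269, 273, 274, 343, 351
Drop lowest 1 (204) and highest 1 (351)
Remaining (n=8): Σ = 2112, mean = 2112/8 = 264.000

264.0 ms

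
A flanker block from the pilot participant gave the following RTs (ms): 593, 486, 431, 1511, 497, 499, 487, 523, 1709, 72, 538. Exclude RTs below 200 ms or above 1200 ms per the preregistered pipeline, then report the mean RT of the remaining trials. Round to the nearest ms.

Excluded: 72, 1511, 1709
Retained (n=8): Σ = 4054
Mean = 4054/8 = 506.7500

507 ms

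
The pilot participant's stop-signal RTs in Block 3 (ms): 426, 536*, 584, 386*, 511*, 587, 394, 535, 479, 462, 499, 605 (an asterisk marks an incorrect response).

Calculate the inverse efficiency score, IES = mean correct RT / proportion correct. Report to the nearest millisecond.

Correct trials (n=9): 426, 584, 587, 394, 535, 479, 462, 499, 605
Mean correct RT = 4571/9 = 507.8889 ms
Proportion correct = 9/12
IES = 507.8889 / (9/12) = 677.185 ms

677 ms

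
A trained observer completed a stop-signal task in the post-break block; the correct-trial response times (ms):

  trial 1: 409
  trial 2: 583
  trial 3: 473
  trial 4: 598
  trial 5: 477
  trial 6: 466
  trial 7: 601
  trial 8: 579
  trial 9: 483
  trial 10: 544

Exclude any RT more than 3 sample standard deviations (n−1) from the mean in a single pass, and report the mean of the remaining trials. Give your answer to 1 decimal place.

521.3 ms

n = 10, ΣRT = 5213, M = 521.300
Σ(x−M)² = 41318.10; s = √(41318.10/9) = 67.756
Cutoffs: 521.300 ± 3·67.756 → [318.0, 724.6]
No RTs fall outside the cutoffs; all 10 retained. Mean = 5213/10 = 521.300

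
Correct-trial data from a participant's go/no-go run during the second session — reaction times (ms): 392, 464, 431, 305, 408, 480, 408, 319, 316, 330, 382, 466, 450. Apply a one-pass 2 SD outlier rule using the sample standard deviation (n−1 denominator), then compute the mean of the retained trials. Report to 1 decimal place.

396.2 ms

n = 13, ΣRT = 5151, M = 396.231
Σ(x−M)² = 46186.31; s = √(46186.31/12) = 62.039
Cutoffs: 396.231 ± 2·62.039 → [272.2, 520.3]
No RTs fall outside the cutoffs; all 13 retained. Mean = 5151/13 = 396.231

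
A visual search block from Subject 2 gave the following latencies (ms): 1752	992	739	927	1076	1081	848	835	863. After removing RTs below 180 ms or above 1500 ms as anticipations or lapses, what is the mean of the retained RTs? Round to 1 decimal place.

Excluded: 1752
Retained (n=8): Σ = 7361
Mean = 7361/8 = 920.1250

920.1 ms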